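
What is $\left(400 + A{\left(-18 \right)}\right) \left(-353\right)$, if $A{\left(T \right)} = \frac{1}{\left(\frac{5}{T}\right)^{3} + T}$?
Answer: $- \frac{14838202504}{105101} \approx -1.4118 \cdot 10^{5}$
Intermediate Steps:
$A{\left(T \right)} = \frac{1}{T + \frac{125}{T^{3}}}$ ($A{\left(T \right)} = \frac{1}{\frac{125}{T^{3}} + T} = \frac{1}{T + \frac{125}{T^{3}}}$)
$\left(400 + A{\left(-18 \right)}\right) \left(-353\right) = \left(400 + \frac{\left(-18\right)^{3}}{125 + \left(-18\right)^{4}}\right) \left(-353\right) = \left(400 - \frac{5832}{125 + 104976}\right) \left(-353\right) = \left(400 - \frac{5832}{105101}\right) \left(-353\right) = \frac{42034568}{105101} \left(-353\right) = - \frac{14838202504}{105101}$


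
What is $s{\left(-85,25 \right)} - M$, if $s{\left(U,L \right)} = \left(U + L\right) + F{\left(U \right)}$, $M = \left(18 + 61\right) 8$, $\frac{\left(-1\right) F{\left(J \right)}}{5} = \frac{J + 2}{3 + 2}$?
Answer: $-609$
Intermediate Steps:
$F{\left(J \right)} = -2 - J$ ($F{\left(J \right)} = - 5 \frac{J + 2}{3 + 2} = - 5 \frac{2 + J}{5} = - 5 \left(2 + J\right) \frac{1}{5} = - 5 \left(\frac{2}{5} + \frac{J}{5}\right) = -2 - J$)
$M = 632$ ($M = 79 \cdot 8 = 632$)
$s{\left(U,L \right)} = -2 + L$ ($s{\left(U,L \right)} = \left(U + L\right) - \left(2 + U\right) = \left(L + U\right) - \left(2 + U\right) = -2 + L$)
$s{\left(-85,25 \right)} - M = \left(-2 + 25\right) - 632 = 23 - 632 = -609$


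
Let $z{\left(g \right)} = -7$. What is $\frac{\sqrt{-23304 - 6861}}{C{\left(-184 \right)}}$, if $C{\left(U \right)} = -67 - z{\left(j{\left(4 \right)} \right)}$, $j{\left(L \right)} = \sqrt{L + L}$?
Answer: $- \frac{i \sqrt{30165}}{60} \approx - 2.8947 i$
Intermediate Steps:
$j{\left(L \right)} = \sqrt{2} \sqrt{L}$ ($j{\left(L \right)} = \sqrt{2 L} = \sqrt{2} \sqrt{L}$)
$C{\left(U \right)} = -60$ ($C{\left(U \right)} = -67 - -7 = -67 + 7 = -60$)
$\frac{\sqrt{-23304 - 6861}}{C{\left(-184 \right)}} = \frac{\sqrt{-23304 - 6861}}{-60} = \sqrt{-30165} \left(- \frac{1}{60}\right) = i \sqrt{30165} \left(- \frac{1}{60}\right) = - \frac{i \sqrt{30165}}{60}$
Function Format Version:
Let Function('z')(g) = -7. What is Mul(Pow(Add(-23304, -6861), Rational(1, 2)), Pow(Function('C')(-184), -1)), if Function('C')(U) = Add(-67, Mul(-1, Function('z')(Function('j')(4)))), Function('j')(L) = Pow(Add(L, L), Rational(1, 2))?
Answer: Mul(Rational(-1, 60), I, Pow(30165, Rational(1, 2))) ≈ Mul(-2.8947, I)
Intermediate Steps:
Function('j')(L) = Mul(Pow(2, Rational(1, 2)), Pow(L, Rational(1, 2))) (Function('j')(L) = Pow(Mul(2, L), Rational(1, 2)) = Mul(Pow(2, Rational(1, 2)), Pow(L, Rational(1, 2))))
Function('C')(U) = -60 (Function('C')(U) = Add(-67, Mul(-1, -7)) = Add(-67, 7) = -60)
Mul(Pow(Add(-23304, -6861), Rational(1, 2)), Pow(Function('C')(-184), -1)) = Mul(Pow(Add(-23304, -6861), Rational(1, 2)), Pow(-60, -1)) = Mul(Pow(-30165, Rational(1, 2)), Rational(-1, 60)) = Mul(Mul(I, Pow(30165, Rational(1, 2))), Rational(-1, 60)) = Mul(Rational(-1, 60), I, Pow(30165, Rational(1, 2)))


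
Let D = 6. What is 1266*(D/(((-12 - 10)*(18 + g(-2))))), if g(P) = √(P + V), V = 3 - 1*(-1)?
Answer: -34182/1771 + 1899*√2/1771 ≈ -17.785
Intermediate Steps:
V = 4 (V = 3 + 1 = 4)
g(P) = √(4 + P) (g(P) = √(P + 4) = √(4 + P))
1266*(D/(((-12 - 10)*(18 + g(-2))))) = 1266*(6/(((-12 - 10)*(18 + √(4 - 2))))) = 1266*(6/((-22*(18 + √2)))) = 1266*(6/(-396 - 22*√2)) = 7596/(-396 - 22*√2)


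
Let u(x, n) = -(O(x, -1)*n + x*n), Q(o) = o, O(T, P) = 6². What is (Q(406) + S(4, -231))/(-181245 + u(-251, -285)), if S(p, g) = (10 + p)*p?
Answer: -77/40420 ≈ -0.0019050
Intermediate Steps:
O(T, P) = 36
S(p, g) = p*(10 + p)
u(x, n) = -36*n - n*x (u(x, n) = -(36*n + x*n) = -(36*n + n*x) = -36*n - n*x)
(Q(406) + S(4, -231))/(-181245 + u(-251, -285)) = (406 + 4*(10 + 4))/(-181245 - 1*(-285)*(36 - 251)) = (406 + 4*14)/(-181245 - 1*(-285)*(-215)) = (406 + 56)/(-181245 - 61275) = 462/(-242520) = 462*(-1/242520) = -77/40420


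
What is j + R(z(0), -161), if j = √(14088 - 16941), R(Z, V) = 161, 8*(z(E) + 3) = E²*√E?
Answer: 161 + 3*I*√317 ≈ 161.0 + 53.413*I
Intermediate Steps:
z(E) = -3 + E^(5/2)/8 (z(E) = -3 + (E²*√E)/8 = -3 + E^(5/2)/8)
j = 3*I*√317 (j = √(-2853) = 3*I*√317 ≈ 53.413*I)
j + R(z(0), -161) = 3*I*√317 + 161 = 161 + 3*I*√317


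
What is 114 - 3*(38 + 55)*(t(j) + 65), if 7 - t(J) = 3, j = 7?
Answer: -19137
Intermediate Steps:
t(J) = 4 (t(J) = 7 - 1*3 = 7 - 3 = 4)
114 - 3*(38 + 55)*(t(j) + 65) = 114 - 3*(38 + 55)*(4 + 65) = 114 - 279*69 = 114 - 3*6417 = 114 - 19251 = -19137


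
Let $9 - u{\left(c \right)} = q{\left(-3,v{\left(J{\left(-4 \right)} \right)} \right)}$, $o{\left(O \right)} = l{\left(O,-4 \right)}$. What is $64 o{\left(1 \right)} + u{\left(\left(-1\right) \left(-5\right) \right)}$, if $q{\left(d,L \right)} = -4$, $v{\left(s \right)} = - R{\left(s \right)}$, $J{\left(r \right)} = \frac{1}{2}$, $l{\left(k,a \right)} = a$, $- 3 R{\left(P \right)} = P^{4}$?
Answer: $-243$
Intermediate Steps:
$R{\left(P \right)} = - \frac{P^{4}}{3}$
$J{\left(r \right)} = \frac{1}{2}$
$v{\left(s \right)} = \frac{s^{4}}{3}$ ($v{\left(s \right)} = - \frac{\left(-1\right) s^{4}}{3} = \frac{s^{4}}{3}$)
$o{\left(O \right)} = -4$
$u{\left(c \right)} = 13$ ($u{\left(c \right)} = 9 - -4 = 9 + 4 = 13$)
$64 o{\left(1 \right)} + u{\left(\left(-1\right) \left(-5\right) \right)} = 64 \left(-4\right) + 13 = -256 + 13 = -243$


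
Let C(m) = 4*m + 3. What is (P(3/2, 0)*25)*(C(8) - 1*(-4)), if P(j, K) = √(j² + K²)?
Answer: 2925/2 ≈ 1462.5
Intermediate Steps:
C(m) = 3 + 4*m
P(j, K) = √(K² + j²)
(P(3/2, 0)*25)*(C(8) - 1*(-4)) = (√(0² + (3/2)²)*25)*((3 + 4*8) - 1*(-4)) = (√(0 + (3*(½))²)*25)*((3 + 32) + 4) = (√(0 + (3/2)²)*25)*(35 + 4) = (√(0 + 9/4)*25)*39 = (√(9/4)*25)*39 = ((3/2)*25)*39 = (75/2)*39 = 2925/2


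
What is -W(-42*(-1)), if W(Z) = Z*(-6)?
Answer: 252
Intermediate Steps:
W(Z) = -6*Z
-W(-42*(-1)) = -(-6)*(-42*(-1)) = -(-6)*42 = -1*(-252) = 252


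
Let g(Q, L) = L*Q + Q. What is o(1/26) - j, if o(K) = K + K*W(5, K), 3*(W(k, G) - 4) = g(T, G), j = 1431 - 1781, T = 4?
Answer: 118383/338 ≈ 350.25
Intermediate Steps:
g(Q, L) = Q + L*Q
j = -350
W(k, G) = 16/3 + 4*G/3 (W(k, G) = 4 + (4*(1 + G))/3 = 4 + (4 + 4*G)/3 = 4 + (4/3 + 4*G/3) = 16/3 + 4*G/3)
o(K) = K + K*(16/3 + 4*K/3)
o(1/26) - j = (1/26)*(19 + 4*(1/26))/3 - 1*(-350) = (1*(1/26))*(19 + 4*(1*(1/26)))/3 + 350 = (⅓)*(1/26)*(19 + 4*(1/26)) + 350 = (⅓)*(1/26)*(19 + 2/13) + 350 = (⅓)*(1/26)*(249/13) + 350 = 83/338 + 350 = 118383/338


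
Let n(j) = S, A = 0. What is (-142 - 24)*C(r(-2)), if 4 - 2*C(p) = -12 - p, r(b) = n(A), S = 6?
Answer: -1826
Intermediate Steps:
n(j) = 6
r(b) = 6
C(p) = 8 + p/2 (C(p) = 2 - (-12 - p)/2 = 2 + (6 + p/2) = 8 + p/2)
(-142 - 24)*C(r(-2)) = (-142 - 24)*(8 + (1/2)*6) = -166*(8 + 3) = -166*11 = -1826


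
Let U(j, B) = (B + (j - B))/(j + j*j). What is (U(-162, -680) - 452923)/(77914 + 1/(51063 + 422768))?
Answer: -11517347571308/1981269678045 ≈ -5.8131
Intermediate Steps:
U(j, B) = j/(j + j**2)
(U(-162, -680) - 452923)/(77914 + 1/(51063 + 422768)) = (1/(1 - 162) - 452923)/(77914 + 1/(51063 + 422768)) = (1/(-161) - 452923)/(77914 + 1/473831) = (-1/161 - 452923)/(77914 + 1/473831) = -72920604/(161*36918068535/473831) = -72920604/161*473831/36918068535 = -11517347571308/1981269678045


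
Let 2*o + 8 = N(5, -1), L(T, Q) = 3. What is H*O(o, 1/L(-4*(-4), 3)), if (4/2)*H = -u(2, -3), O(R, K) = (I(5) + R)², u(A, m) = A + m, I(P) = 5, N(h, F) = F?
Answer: ⅛ ≈ 0.12500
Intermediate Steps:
o = -9/2 (o = -4 + (½)*(-1) = -4 - ½ = -9/2 ≈ -4.5000)
O(R, K) = (5 + R)²
H = ½ (H = (-(2 - 3))/2 = (-1*(-1))/2 = (½)*1 = ½ ≈ 0.50000)
H*O(o, 1/L(-4*(-4), 3)) = (5 - 9/2)²/2 = (½)²/2 = (½)*(¼) = ⅛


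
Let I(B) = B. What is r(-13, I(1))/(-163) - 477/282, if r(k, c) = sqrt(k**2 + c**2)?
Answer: -159/94 - sqrt(170)/163 ≈ -1.7715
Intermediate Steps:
r(k, c) = sqrt(c**2 + k**2)
r(-13, I(1))/(-163) - 477/282 = sqrt(1**2 + (-13)**2)/(-163) - 477/282 = sqrt(1 + 169)*(-1/163) - 477*1/282 = sqrt(170)*(-1/163) - 159/94 = -sqrt(170)/163 - 159/94 = -159/94 - sqrt(170)/163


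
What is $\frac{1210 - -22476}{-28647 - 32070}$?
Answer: $- \frac{23686}{60717} \approx -0.3901$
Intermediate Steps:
$\frac{1210 - -22476}{-28647 - 32070} = \frac{1210 + 22476}{-60717} = 23686 \left(- \frac{1}{60717}\right) = - \frac{23686}{60717}$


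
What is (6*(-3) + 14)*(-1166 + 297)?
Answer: 3476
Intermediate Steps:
(6*(-3) + 14)*(-1166 + 297) = (-18 + 14)*(-869) = -4*(-869) = 3476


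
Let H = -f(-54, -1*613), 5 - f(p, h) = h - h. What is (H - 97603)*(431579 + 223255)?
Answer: -63917037072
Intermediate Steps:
f(p, h) = 5 (f(p, h) = 5 - (h - h) = 5 - 1*0 = 5 + 0 = 5)
H = -5 (H = -1*5 = -5)
(H - 97603)*(431579 + 223255) = (-5 - 97603)*(431579 + 223255) = -97608*654834 = -63917037072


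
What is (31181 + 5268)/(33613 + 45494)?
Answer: 5207/11301 ≈ 0.46076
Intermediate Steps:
(31181 + 5268)/(33613 + 45494) = 36449/79107 = 36449*(1/79107) = 5207/11301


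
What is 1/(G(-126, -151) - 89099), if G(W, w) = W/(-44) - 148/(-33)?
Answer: -66/5880049 ≈ -1.1224e-5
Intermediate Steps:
G(W, w) = 148/33 - W/44 (G(W, w) = W*(-1/44) - 148*(-1/33) = -W/44 + 148/33 = 148/33 - W/44)
1/(G(-126, -151) - 89099) = 1/((148/33 - 1/44*(-126)) - 89099) = 1/((148/33 + 63/22) - 89099) = 1/(485/66 - 89099) = 1/(-5880049/66) = -66/5880049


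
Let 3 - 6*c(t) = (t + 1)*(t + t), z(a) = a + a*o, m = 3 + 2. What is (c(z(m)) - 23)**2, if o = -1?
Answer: 2025/4 ≈ 506.25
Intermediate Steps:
m = 5
z(a) = 0 (z(a) = a + a*(-1) = a - a = 0)
c(t) = 1/2 - t*(1 + t)/3 (c(t) = 1/2 - (t + 1)*(t + t)/6 = 1/2 - (1 + t)*2*t/6 = 1/2 - t*(1 + t)/3)
(c(z(m)) - 23)**2 = ((1/2 - 1/3*0 - 1/3*0**2) - 23)**2 = ((1/2 + 0 - 1/3*0) - 23)**2 = ((1/2 + 0 + 0) - 23)**2 = (1/2 - 23)**2 = (-45/2)**2 = 2025/4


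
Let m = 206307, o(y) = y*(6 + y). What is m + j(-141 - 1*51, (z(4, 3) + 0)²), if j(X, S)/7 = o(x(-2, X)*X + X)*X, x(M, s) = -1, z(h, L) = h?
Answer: 206307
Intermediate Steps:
j(X, S) = 0 (j(X, S) = 7*(((-X + X)*(6 + (-X + X)))*X) = 7*((0*(6 + 0))*X) = 7*((0*6)*X) = 7*(0*X) = 7*0 = 0)
m + j(-141 - 1*51, (z(4, 3) + 0)²) = 206307 + 0 = 206307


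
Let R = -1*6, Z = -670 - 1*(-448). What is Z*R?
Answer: 1332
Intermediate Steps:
Z = -222 (Z = -670 + 448 = -222)
R = -6
Z*R = -222*(-6) = 1332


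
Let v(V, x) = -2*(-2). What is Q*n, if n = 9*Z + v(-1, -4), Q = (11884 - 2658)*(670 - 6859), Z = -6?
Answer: 2854985700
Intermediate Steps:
Q = -57099714 (Q = 9226*(-6189) = -57099714)
v(V, x) = 4
n = -50 (n = 9*(-6) + 4 = -54 + 4 = -50)
Q*n = -57099714*(-50) = 2854985700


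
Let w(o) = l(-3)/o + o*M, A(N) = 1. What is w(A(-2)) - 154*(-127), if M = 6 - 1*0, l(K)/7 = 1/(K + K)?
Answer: 117377/6 ≈ 19563.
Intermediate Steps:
l(K) = 7/(2*K) (l(K) = 7/(K + K) = 7/((2*K)) = 7*(1/(2*K)) = 7/(2*K))
M = 6 (M = 6 + 0 = 6)
w(o) = 6*o - 7/(6*o) (w(o) = ((7/2)/(-3))/o + o*6 = ((7/2)*(-1/3))/o + 6*o = -7/(6*o) + 6*o = 6*o - 7/(6*o))
w(A(-2)) - 154*(-127) = (6*1 - 7/6/1) - 154*(-127) = (6 - 7/6*1) + 19558 = (6 - 7/6) + 19558 = 29/6 + 19558 = 117377/6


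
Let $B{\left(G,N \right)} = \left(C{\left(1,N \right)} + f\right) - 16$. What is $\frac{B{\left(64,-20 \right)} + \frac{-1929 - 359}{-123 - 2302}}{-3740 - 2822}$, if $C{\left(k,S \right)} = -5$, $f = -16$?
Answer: $\frac{87437}{15912850} \approx 0.0054947$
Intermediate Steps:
$B{\left(G,N \right)} = -37$ ($B{\left(G,N \right)} = \left(-5 - 16\right) - 16 = -21 - 16 = -37$)
$\frac{B{\left(64,-20 \right)} + \frac{-1929 - 359}{-123 - 2302}}{-3740 - 2822} = \frac{-37 + \frac{-1929 - 359}{-123 - 2302}}{-3740 - 2822} = \frac{-37 - \frac{2288}{-2425}}{-6562} = \left(-37 - - \frac{2288}{2425}\right) \left(- \frac{1}{6562}\right) = \left(-37 + \frac{2288}{2425}\right) \left(- \frac{1}{6562}\right) = \left(- \frac{87437}{2425}\right) \left(- \frac{1}{6562}\right) = \frac{87437}{15912850}$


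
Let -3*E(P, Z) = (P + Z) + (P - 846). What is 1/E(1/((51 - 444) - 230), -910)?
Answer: 1869/1093990 ≈ 0.0017084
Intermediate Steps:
E(P, Z) = 282 - 2*P/3 - Z/3 (E(P, Z) = -((P + Z) + (P - 846))/3 = -((P + Z) + (-846 + P))/3 = -(-846 + Z + 2*P)/3 = 282 - 2*P/3 - Z/3)
1/E(1/((51 - 444) - 230), -910) = 1/(282 - 2/(3*((51 - 444) - 230)) - 1/3*(-910)) = 1/(282 - 2/(3*(-393 - 230)) + 910/3) = 1/(282 - 2/3/(-623) + 910/3) = 1/(282 - 2/3*(-1/623) + 910/3) = 1/(282 + 2/1869 + 910/3) = 1/(1093990/1869) = 1869/1093990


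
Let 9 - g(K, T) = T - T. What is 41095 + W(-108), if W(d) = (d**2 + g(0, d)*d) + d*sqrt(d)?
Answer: 51787 - 648*I*sqrt(3) ≈ 51787.0 - 1122.4*I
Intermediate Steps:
g(K, T) = 9 (g(K, T) = 9 - (T - T) = 9 - 1*0 = 9 + 0 = 9)
W(d) = d**2 + d**(3/2) + 9*d (W(d) = (d**2 + 9*d) + d*sqrt(d) = (d**2 + 9*d) + d**(3/2) = d**2 + d**(3/2) + 9*d)
41095 + W(-108) = 41095 + ((-108)**2 + (-108)**(3/2) + 9*(-108)) = 41095 + (11664 - 648*I*sqrt(3) - 972) = 41095 + (10692 - 648*I*sqrt(3)) = 51787 - 648*I*sqrt(3)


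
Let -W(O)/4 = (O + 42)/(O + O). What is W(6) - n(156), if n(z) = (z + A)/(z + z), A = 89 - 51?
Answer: -2593/156 ≈ -16.622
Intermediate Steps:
A = 38
W(O) = -2*(42 + O)/O (W(O) = -4*(O + 42)/(O + O) = -4*(42 + O)/(2*O) = -4*(42 + O)*1/(2*O) = -2*(42 + O)/O)
n(z) = (38 + z)/(2*z) (n(z) = (z + 38)/(z + z) = (38 + z)/((2*z)) = (38 + z)*(1/(2*z)) = (38 + z)/(2*z))
W(6) - n(156) = (-2 - 84/6) - (38 + 156)/(2*156) = (-2 - 84*⅙) - 194/(2*156) = (-2 - 14) - 1*97/156 = -16 - 97/156 = -2593/156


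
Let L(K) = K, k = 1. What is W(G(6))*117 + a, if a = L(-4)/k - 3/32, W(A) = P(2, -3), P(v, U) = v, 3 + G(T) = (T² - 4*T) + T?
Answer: 7357/32 ≈ 229.91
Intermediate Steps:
G(T) = -3 + T² - 3*T (G(T) = -3 + ((T² - 4*T) + T) = -3 + (T² - 3*T) = -3 + T² - 3*T)
W(A) = 2
a = -131/32 (a = -4/1 - 3/32 = -4*1 - 3*1/32 = -4 - 3/32 = -131/32 ≈ -4.0938)
W(G(6))*117 + a = 2*117 - 131/32 = 234 - 131/32 = 7357/32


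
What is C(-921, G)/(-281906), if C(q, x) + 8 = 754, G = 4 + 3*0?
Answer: -373/140953 ≈ -0.0026463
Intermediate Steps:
G = 4 (G = 4 + 0 = 4)
C(q, x) = 746 (C(q, x) = -8 + 754 = 746)
C(-921, G)/(-281906) = 746/(-281906) = 746*(-1/281906) = -373/140953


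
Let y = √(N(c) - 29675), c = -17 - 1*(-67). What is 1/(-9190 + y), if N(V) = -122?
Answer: -9190/84485897 - I*√29797/84485897 ≈ -0.00010878 - 2.0432e-6*I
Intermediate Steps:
c = 50 (c = -17 + 67 = 50)
y = I*√29797 (y = √(-122 - 29675) = √(-29797) = I*√29797 ≈ 172.62*I)
1/(-9190 + y) = 1/(-9190 + I*√29797)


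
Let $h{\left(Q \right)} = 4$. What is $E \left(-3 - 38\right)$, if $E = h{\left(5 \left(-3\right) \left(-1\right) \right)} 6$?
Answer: $-984$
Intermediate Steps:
$E = 24$ ($E = 4 \cdot 6 = 24$)
$E \left(-3 - 38\right) = 24 \left(-3 - 38\right) = 24 \left(-41\right) = -984$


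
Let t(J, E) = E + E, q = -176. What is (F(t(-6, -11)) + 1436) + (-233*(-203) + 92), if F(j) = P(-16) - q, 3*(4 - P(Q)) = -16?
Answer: 147037/3 ≈ 49012.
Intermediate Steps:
P(Q) = 28/3 (P(Q) = 4 - ⅓*(-16) = 4 + 16/3 = 28/3)
t(J, E) = 2*E
F(j) = 556/3 (F(j) = 28/3 - 1*(-176) = 28/3 + 176 = 556/3)
(F(t(-6, -11)) + 1436) + (-233*(-203) + 92) = (556/3 + 1436) + (-233*(-203) + 92) = 4864/3 + (47299 + 92) = 4864/3 + 47391 = 147037/3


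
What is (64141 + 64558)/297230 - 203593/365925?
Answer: -2683953163/21752777550 ≈ -0.12338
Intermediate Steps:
(64141 + 64558)/297230 - 203593/365925 = 128699*(1/297230) - 203593*1/365925 = 128699/297230 - 203593/365925 = -2683953163/21752777550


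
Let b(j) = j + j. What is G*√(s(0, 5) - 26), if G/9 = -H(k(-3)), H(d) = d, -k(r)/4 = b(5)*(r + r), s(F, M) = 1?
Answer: -10800*I ≈ -10800.0*I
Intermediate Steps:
b(j) = 2*j
k(r) = -80*r (k(r) = -4*2*5*(r + r) = -40*2*r = -80*r)
G = -2160 (G = 9*(-(-80)*(-3)) = 9*(-1*240) = 9*(-240) = -2160)
G*√(s(0, 5) - 26) = -2160*√(1 - 26) = -10800*I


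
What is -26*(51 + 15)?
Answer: -1716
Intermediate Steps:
-26*(51 + 15) = -26*66 = -1716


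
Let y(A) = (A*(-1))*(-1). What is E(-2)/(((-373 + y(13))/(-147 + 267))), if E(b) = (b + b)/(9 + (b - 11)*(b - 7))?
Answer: 2/189 ≈ 0.010582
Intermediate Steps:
y(A) = A (y(A) = -A*(-1) = A)
E(b) = 2*b/(9 + (-11 + b)*(-7 + b)) (E(b) = (2*b)/(9 + (-11 + b)*(-7 + b)) = 2*b/(9 + (-11 + b)*(-7 + b)))
E(-2)/(((-373 + y(13))/(-147 + 267))) = (2*(-2)/(86 + (-2)² - 18*(-2)))/(((-373 + 13)/(-147 + 267))) = (2*(-2)/(86 + 4 + 36))/((-360/120)) = (2*(-2)/126)/((-360*1/120)) = (2*(-2)*(1/126))/(-3) = -2/63*(-⅓) = 2/189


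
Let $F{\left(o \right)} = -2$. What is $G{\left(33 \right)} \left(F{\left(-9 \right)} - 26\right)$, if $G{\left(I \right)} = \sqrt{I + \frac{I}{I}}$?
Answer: $- 28 \sqrt{34} \approx -163.27$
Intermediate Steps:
$G{\left(I \right)} = \sqrt{1 + I}$ ($G{\left(I \right)} = \sqrt{I + 1} = \sqrt{1 + I}$)
$G{\left(33 \right)} \left(F{\left(-9 \right)} - 26\right) = \sqrt{1 + 33} \left(-2 - 26\right) = \sqrt{34} \left(-28\right) = - 28 \sqrt{34}$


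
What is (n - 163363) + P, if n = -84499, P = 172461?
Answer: -75401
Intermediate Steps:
(n - 163363) + P = (-84499 - 163363) + 172461 = -247862 + 172461 = -75401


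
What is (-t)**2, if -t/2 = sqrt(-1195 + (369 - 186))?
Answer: -4048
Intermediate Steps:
t = -4*I*sqrt(253) (t = -2*sqrt(-1195 + (369 - 186)) = -2*sqrt(-1195 + 183) = -4*I*sqrt(253) ≈ -63.624*I)
(-t)**2 = (-(-4)*I*sqrt(253))**2 = (4*I*sqrt(253))**2 = -4048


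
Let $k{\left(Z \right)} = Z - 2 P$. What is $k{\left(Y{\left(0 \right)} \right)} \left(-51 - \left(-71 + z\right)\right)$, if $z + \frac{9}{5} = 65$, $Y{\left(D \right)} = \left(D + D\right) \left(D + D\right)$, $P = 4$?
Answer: $\frac{1728}{5} \approx 345.6$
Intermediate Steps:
$Y{\left(D \right)} = 4 D^{2}$ ($Y{\left(D \right)} = 2 D 2 D = 4 D^{2}$)
$z = \frac{316}{5}$ ($z = - \frac{9}{5} + 65 = \frac{316}{5} \approx 63.2$)
$k{\left(Z \right)} = -8 + Z$ ($k{\left(Z \right)} = Z - 8 = -8 + Z$)
$k{\left(Y{\left(0 \right)} \right)} \left(-51 - \left(-71 + z\right)\right) = \left(-8 + 4 \cdot 0^{2}\right) \left(-51 + \left(71 - \frac{316}{5}\right)\right) = \left(-8 + 4 \cdot 0\right) \left(-51 + \left(71 - \frac{316}{5}\right)\right) = \left(-8 + 0\right) \left(-51 + \frac{39}{5}\right) = \left(-8\right) \left(- \frac{216}{5}\right) = \frac{1728}{5}$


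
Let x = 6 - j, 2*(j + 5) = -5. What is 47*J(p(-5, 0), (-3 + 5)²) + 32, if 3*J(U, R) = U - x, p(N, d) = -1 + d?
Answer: -1171/6 ≈ -195.17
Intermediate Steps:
j = -15/2 (j = -5 + (½)*(-5) = -5 - 5/2 = -15/2 ≈ -7.5000)
x = 27/2 (x = 6 - 1*(-15/2) = 6 + 15/2 = 27/2 ≈ 13.500)
J(U, R) = -9/2 + U/3 (J(U, R) = (U - 1*27/2)/3 = (U - 27/2)/3 = (-27/2 + U)/3 = -9/2 + U/3)
47*J(p(-5, 0), (-3 + 5)²) + 32 = 47*(-9/2 + (-1 + 0)/3) + 32 = 47*(-9/2 + (⅓)*(-1)) + 32 = 47*(-9/2 - ⅓) + 32 = 47*(-29/6) + 32 = -1363/6 + 32 = -1171/6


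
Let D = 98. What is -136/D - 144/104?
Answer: -1766/637 ≈ -2.7724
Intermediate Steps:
-136/D - 144/104 = -136/98 - 144/104 = -136*1/98 - 144*1/104 = -68/49 - 18/13 = -1766/637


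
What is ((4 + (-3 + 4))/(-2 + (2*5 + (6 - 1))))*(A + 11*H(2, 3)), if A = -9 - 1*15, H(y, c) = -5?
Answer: -395/13 ≈ -30.385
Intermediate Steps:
A = -24 (A = -9 - 15 = -24)
((4 + (-3 + 4))/(-2 + (2*5 + (6 - 1))))*(A + 11*H(2, 3)) = ((4 + (-3 + 4))/(-2 + (2*5 + (6 - 1))))*(-24 + 11*(-5)) = ((4 + 1)/(-2 + (10 + 5)))*(-24 - 55) = (5/(-2 + 15))*(-79) = (5/13)*(-79) = -395/13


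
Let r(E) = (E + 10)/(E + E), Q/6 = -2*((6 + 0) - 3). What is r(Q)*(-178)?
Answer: -1157/18 ≈ -64.278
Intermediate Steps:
Q = -36 (Q = 6*(-2*((6 + 0) - 3)) = 6*(-2*(6 - 3)) = 6*(-2*3) = 6*(-6) = -36)
r(E) = (10 + E)/(2*E) (r(E) = (10 + E)/((2*E)) = (10 + E)*(1/(2*E)) = (10 + E)/(2*E))
r(Q)*(-178) = ((1/2)*(10 - 36)/(-36))*(-178) = ((1/2)*(-1/36)*(-26))*(-178) = (13/36)*(-178) = -1157/18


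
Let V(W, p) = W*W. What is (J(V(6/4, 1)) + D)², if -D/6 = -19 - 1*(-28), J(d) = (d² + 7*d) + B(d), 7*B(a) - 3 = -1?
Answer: 13579225/12544 ≈ 1082.5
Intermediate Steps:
B(a) = 2/7 (B(a) = 3/7 + (⅐)*(-1) = 3/7 - ⅐ = 2/7)
V(W, p) = W²
J(d) = 2/7 + d² + 7*d (J(d) = (d² + 7*d) + 2/7 = 2/7 + d² + 7*d)
D = -54 (D = -6*(-19 - 1*(-28)) = -6*(-19 + 28) = -6*9 = -54)
(J(V(6/4, 1)) + D)² = ((2/7 + ((6/4)²)² + 7*(6/4)²) - 54)² = ((2/7 + ((6*(¼))²)² + 7*(6*(¼))²) - 54)² = ((2/7 + ((3/2)²)² + 7*(3/2)²) - 54)² = ((2/7 + (9/4)² + 7*(9/4)) - 54)² = ((2/7 + 81/16 + 63/4) - 54)² = (2363/112 - 54)² = (-3685/112)² = 13579225/12544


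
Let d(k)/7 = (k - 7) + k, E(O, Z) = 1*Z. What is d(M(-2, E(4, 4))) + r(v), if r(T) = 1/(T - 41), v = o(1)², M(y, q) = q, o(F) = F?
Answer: 279/40 ≈ 6.9750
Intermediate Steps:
E(O, Z) = Z
v = 1 (v = 1² = 1)
d(k) = -49 + 14*k (d(k) = 7*((k - 7) + k) = 7*((-7 + k) + k) = 7*(-7 + 2*k) = -49 + 14*k)
r(T) = 1/(-41 + T)
d(M(-2, E(4, 4))) + r(v) = (-49 + 14*4) + 1/(-41 + 1) = (-49 + 56) + 1/(-40) = 7 - 1/40 = 279/40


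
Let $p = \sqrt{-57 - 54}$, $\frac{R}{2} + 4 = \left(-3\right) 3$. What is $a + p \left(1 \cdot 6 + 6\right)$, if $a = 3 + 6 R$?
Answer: $-153 + 12 i \sqrt{111} \approx -153.0 + 126.43 i$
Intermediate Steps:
$R = -26$ ($R = -8 + 2 \left(\left(-3\right) 3\right) = -8 + 2 \left(-9\right) = -8 - 18 = -26$)
$a = -153$ ($a = 3 + 6 \left(-26\right) = 3 - 156 = -153$)
$p = i \sqrt{111}$ ($p = \sqrt{-111} = i \sqrt{111} \approx 10.536 i$)
$a + p \left(1 \cdot 6 + 6\right) = -153 + i \sqrt{111} \left(1 \cdot 6 + 6\right) = -153 + i \sqrt{111} \left(6 + 6\right) = -153 + i \sqrt{111} \cdot 12 = -153 + 12 i \sqrt{111}$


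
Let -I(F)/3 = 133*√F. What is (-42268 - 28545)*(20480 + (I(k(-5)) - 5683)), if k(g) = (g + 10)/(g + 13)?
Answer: -1047819961 + 28254387*√10/4 ≈ -1.0255e+9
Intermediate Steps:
k(g) = (10 + g)/(13 + g)
I(F) = -399*√F
(-42268 - 28545)*(20480 + (I(k(-5)) - 5683)) = (-42268 - 28545)*(20480 + (-399*√(10 - 5)/√(13 - 5) - 5683)) = -70813*(20480 + (-399*√10/4 - 5683)) = -70813*(20480 + (-5683 - 399*√10/4)) = -70813*(14797 - 399*√10/4) = -1047819961 + 28254387*√10/4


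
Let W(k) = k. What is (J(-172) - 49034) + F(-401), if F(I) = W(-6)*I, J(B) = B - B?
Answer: -46628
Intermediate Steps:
J(B) = 0
F(I) = -6*I
(J(-172) - 49034) + F(-401) = (0 - 49034) - 6*(-401) = -49034 + 2406 = -46628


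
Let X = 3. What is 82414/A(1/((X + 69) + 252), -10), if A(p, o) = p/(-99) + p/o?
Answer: -26435114640/109 ≈ -2.4252e+8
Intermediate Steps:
A(p, o) = -p/99 + p/o (A(p, o) = p*(-1/99) + p/o = -p/99 + p/o)
82414/A(1/((X + 69) + 252), -10) = 82414/(-1/(99*((3 + 69) + 252)) + 1/(((3 + 69) + 252)*(-10))) = 82414/(-1/(99*(72 + 252)) - ⅒/(72 + 252)) = 82414/(-1/99/324 - ⅒/324) = 82414/(-1/99*1/324 + (1/324)*(-⅒)) = 82414/(-1/32076 - 1/3240) = 82414/(-109/320760) = 82414*(-320760/109) = -26435114640/109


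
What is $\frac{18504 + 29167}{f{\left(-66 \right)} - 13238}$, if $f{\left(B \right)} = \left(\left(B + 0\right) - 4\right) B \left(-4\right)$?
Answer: $- \frac{47671}{31718} \approx -1.503$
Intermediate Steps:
$f{\left(B \right)} = - 4 B \left(-4 + B\right)$ ($f{\left(B \right)} = \left(B - 4\right) B \left(-4\right) = \left(-4 + B\right) B \left(-4\right) = B \left(-4 + B\right) \left(-4\right) = - 4 B \left(-4 + B\right)$)
$\frac{18504 + 29167}{f{\left(-66 \right)} - 13238} = \frac{18504 + 29167}{4 \left(-66\right) \left(4 - -66\right) - 13238} = \frac{47671}{4 \left(-66\right) \left(4 + 66\right) - 13238} = \frac{47671}{4 \left(-66\right) 70 - 13238} = \frac{47671}{-18480 - 13238} = \frac{47671}{-31718} = 47671 \left(- \frac{1}{31718}\right) = - \frac{47671}{31718}$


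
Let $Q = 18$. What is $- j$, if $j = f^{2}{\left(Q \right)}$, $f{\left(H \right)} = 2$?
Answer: $-4$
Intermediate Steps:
$j = 4$ ($j = 2^{2} = 4$)
$- j = \left(-1\right) 4 = -4$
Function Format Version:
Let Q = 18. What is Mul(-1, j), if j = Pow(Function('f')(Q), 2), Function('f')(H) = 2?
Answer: -4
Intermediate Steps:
j = 4 (j = Pow(2, 2) = 4)
Mul(-1, j) = Mul(-1, 4) = -4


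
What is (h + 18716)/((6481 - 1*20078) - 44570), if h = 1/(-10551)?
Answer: -197472515/613720017 ≈ -0.32176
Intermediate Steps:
h = -1/10551 ≈ -9.4778e-5
(h + 18716)/((6481 - 1*20078) - 44570) = (-1/10551 + 18716)/((6481 - 1*20078) - 44570) = 197472515/(10551*((6481 - 20078) - 44570)) = 197472515/(10551*(-13597 - 44570)) = (197472515/10551)/(-58167) = (197472515/10551)*(-1/58167) = -197472515/613720017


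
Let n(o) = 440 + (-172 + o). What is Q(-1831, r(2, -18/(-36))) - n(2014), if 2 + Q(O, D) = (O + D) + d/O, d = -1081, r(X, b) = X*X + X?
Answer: -7522498/1831 ≈ -4108.4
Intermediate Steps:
r(X, b) = X + X**2 (r(X, b) = X**2 + X = X + X**2)
n(o) = 268 + o
Q(O, D) = -2 + D + O - 1081/O (Q(O, D) = -2 + ((O + D) - 1081/O) = -2 + ((D + O) - 1081/O) = -2 + (D + O - 1081/O) = -2 + D + O - 1081/O)
Q(-1831, r(2, -18/(-36))) - n(2014) = (-2 + 2*(1 + 2) - 1831 - 1081/(-1831)) - (268 + 2014) = (-2 + 2*3 - 1831 - 1081*(-1/1831)) - 1*2282 = (-2 + 6 - 1831 + 1081/1831) - 2282 = -3344156/1831 - 2282 = -7522498/1831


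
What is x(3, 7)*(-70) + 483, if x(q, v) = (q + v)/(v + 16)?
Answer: 10409/23 ≈ 452.57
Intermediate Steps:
x(q, v) = (q + v)/(16 + v)
x(3, 7)*(-70) + 483 = ((3 + 7)/(16 + 7))*(-70) + 483 = (10/23)*(-70) + 483 = -700/23 + 483 = 10409/23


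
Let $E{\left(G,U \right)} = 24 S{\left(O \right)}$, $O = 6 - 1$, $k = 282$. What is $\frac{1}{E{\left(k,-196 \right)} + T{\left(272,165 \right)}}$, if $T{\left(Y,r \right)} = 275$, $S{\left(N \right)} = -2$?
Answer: $\frac{1}{227} \approx 0.0044053$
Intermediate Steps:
$O = 5$
$E{\left(G,U \right)} = -48$ ($E{\left(G,U \right)} = 24 \left(-2\right) = -48$)
$\frac{1}{E{\left(k,-196 \right)} + T{\left(272,165 \right)}} = \frac{1}{-48 + 275} = \frac{1}{227}$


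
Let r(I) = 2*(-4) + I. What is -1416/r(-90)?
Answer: 708/49 ≈ 14.449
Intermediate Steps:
r(I) = -8 + I
-1416/r(-90) = -1416/(-8 - 90) = -1416/(-98) = -1416*(-1/98) = 708/49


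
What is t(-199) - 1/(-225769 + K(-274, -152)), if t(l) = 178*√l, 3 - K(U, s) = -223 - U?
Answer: 1/225817 + 178*I*√199 ≈ 4.4284e-6 + 2511.0*I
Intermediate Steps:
K(U, s) = 226 + U (K(U, s) = 3 - (-223 - U) = 3 + (223 + U) = 226 + U)
t(-199) - 1/(-225769 + K(-274, -152)) = 178*√(-199) - 1/(-225769 + (226 - 274)) = 178*(I*√199) - 1/(-225769 - 48) = 178*I*√199 - 1/(-225817) = 178*I*√199 - 1*(-1/225817) = 178*I*√199 + 1/225817 = 1/225817 + 178*I*√199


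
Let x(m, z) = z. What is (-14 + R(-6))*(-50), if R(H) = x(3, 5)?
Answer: 450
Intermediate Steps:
R(H) = 5
(-14 + R(-6))*(-50) = (-14 + 5)*(-50) = -9*(-50) = 450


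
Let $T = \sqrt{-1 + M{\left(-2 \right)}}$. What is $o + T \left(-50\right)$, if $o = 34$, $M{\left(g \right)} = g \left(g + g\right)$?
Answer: $34 - 50 \sqrt{7} \approx -98.288$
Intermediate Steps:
$M{\left(g \right)} = 2 g^{2}$ ($M{\left(g \right)} = g 2 g = 2 g^{2}$)
$T = \sqrt{7}$ ($T = \sqrt{-1 + 2 \left(-2\right)^{2}} = \sqrt{-1 + 2 \cdot 4} = \sqrt{-1 + 8} = \sqrt{7} \approx 2.6458$)
$o + T \left(-50\right) = 34 + \sqrt{7} \left(-50\right) = 34 - 50 \sqrt{7}$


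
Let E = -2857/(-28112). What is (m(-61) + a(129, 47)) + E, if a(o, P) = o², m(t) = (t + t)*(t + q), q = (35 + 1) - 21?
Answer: 625579193/28112 ≈ 22253.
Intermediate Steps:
q = 15 (q = 36 - 21 = 15)
E = 2857/28112 (E = -2857*(-1/28112) = 2857/28112 ≈ 0.10163)
m(t) = 2*t*(15 + t) (m(t) = (t + t)*(t + 15) = (2*t)*(15 + t) = 2*t*(15 + t))
(m(-61) + a(129, 47)) + E = (2*(-61)*(15 - 61) + 129²) + 2857/28112 = (2*(-61)*(-46) + 16641) + 2857/28112 = (5612 + 16641) + 2857/28112 = 22253 + 2857/28112 = 625579193/28112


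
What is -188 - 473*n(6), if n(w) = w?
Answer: -3026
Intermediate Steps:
-188 - 473*n(6) = -188 - 473*6 = -188 - 2838 = -3026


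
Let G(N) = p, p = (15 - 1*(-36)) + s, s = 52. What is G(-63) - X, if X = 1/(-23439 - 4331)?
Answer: 2860311/27770 ≈ 103.00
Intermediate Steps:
X = -1/27770 (X = 1/(-27770) = -1/27770 ≈ -3.6010e-5)
p = 103 (p = (15 - 1*(-36)) + 52 = (15 + 36) + 52 = 51 + 52 = 103)
G(N) = 103
G(-63) - X = 103 - 1*(-1/27770) = 103 + 1/27770 = 2860311/27770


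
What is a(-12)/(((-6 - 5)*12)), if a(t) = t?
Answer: 1/11 ≈ 0.090909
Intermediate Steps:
a(-12)/(((-6 - 5)*12)) = -12*1/(12*(-6 - 5)) = -12/((-11*12)) = -12/(-132) = -12*(-1/132) = 1/11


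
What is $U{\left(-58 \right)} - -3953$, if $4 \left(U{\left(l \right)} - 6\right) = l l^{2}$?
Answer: $-44819$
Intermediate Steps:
$U{\left(l \right)} = 6 + \frac{l^{3}}{4}$ ($U{\left(l \right)} = 6 + \frac{l l^{2}}{4} = 6 + \frac{l^{3}}{4}$)
$U{\left(-58 \right)} - -3953 = \left(6 + \frac{\left(-58\right)^{3}}{4}\right) - -3953 = \left(6 + \frac{1}{4} \left(-195112\right)\right) + 3953 = \left(6 - 48778\right) + 3953 = -48772 + 3953 = -44819$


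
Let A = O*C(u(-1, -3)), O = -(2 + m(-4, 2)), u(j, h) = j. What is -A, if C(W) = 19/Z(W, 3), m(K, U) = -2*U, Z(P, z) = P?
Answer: 38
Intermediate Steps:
C(W) = 19/W
O = 2 (O = -(2 - 2*2) = -(2 - 4) = -1*(-2) = 2)
A = -38 (A = 2*(19/(-1)) = 2*(19*(-1)) = 2*(-19) = -38)
-A = -1*(-38) = 38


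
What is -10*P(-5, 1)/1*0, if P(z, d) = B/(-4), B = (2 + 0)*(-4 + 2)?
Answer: 0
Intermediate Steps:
B = -4 (B = 2*(-2) = -4)
P(z, d) = 1 (P(z, d) = -4/(-4) = -4*(-¼) = 1)
-10*P(-5, 1)/1*0 = -10/1*0 = -10*0 = 0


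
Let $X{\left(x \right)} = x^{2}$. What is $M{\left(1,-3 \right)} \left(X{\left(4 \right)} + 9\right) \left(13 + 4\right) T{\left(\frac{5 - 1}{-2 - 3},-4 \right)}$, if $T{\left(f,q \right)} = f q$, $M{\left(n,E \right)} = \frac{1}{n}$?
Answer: $1360$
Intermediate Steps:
$M{\left(1,-3 \right)} \left(X{\left(4 \right)} + 9\right) \left(13 + 4\right) T{\left(\frac{5 - 1}{-2 - 3},-4 \right)} = \frac{\left(4^{2} + 9\right) \left(13 + 4\right)}{1} \frac{5 - 1}{-2 - 3} \left(-4\right) = 1 \left(16 + 9\right) 17 \frac{4}{-5} \left(-4\right) = 1 \cdot 25 \cdot 17 \cdot 4 \left(- \frac{1}{5}\right) \left(-4\right) = 1 \cdot 425 \left(\left(- \frac{4}{5}\right) \left(-4\right)\right) = 425 \cdot \frac{16}{5} = 1360$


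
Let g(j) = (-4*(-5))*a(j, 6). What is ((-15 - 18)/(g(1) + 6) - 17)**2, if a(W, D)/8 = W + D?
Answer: 367680625/1267876 ≈ 290.00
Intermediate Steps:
a(W, D) = 8*D + 8*W (a(W, D) = 8*(W + D) = 8*(D + W) = 8*D + 8*W)
g(j) = 960 + 160*j (g(j) = (-4*(-5))*(8*6 + 8*j) = 20*(48 + 8*j) = 960 + 160*j)
((-15 - 18)/(g(1) + 6) - 17)**2 = ((-15 - 18)/((960 + 160*1) + 6) - 17)**2 = (-33/((960 + 160) + 6) - 17)**2 = (-33/(1120 + 6) - 17)**2 = (-33/1126 - 17)**2 = (-19175/1126)**2 = 367680625/1267876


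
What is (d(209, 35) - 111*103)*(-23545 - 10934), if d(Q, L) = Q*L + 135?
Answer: 137329857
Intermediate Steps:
d(Q, L) = 135 + L*Q (d(Q, L) = L*Q + 135 = 135 + L*Q)
(d(209, 35) - 111*103)*(-23545 - 10934) = ((135 + 35*209) - 111*103)*(-23545 - 10934) = ((135 + 7315) - 11433)*(-34479) = (7450 - 11433)*(-34479) = -3983*(-34479) = 137329857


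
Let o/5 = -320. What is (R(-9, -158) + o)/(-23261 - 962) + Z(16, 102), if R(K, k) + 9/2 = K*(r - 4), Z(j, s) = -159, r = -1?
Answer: -7699795/48446 ≈ -158.94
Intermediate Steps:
o = -1600 (o = 5*(-320) = -1600)
R(K, k) = -9/2 - 5*K (R(K, k) = -9/2 + K*(-1 - 4) = -9/2 + K*(-5) = -9/2 - 5*K)
(R(-9, -158) + o)/(-23261 - 962) + Z(16, 102) = ((-9/2 - 5*(-9)) - 1600)/(-23261 - 962) - 159 = ((-9/2 + 45) - 1600)/(-24223) - 159 = (81/2 - 1600)*(-1/24223) - 159 = -3119/2*(-1/24223) - 159 = 3119/48446 - 159 = -7699795/48446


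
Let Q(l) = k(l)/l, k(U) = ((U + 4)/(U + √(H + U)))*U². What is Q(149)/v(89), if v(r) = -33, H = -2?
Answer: -1132251/242594 + 53193*√3/242594 ≈ -4.2875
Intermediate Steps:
k(U) = U²*(4 + U)/(U + √(-2 + U)) (k(U) = ((U + 4)/(U + √(-2 + U)))*U² = ((4 + U)/(U + √(-2 + U)))*U² = U²*(4 + U)/(U + √(-2 + U)))
Q(l) = l*(4 + l)/(l + √(-2 + l)) (Q(l) = (l²*(4 + l)/(l + √(-2 + l)))/l = l*(4 + l)/(l + √(-2 + l)))
Q(149)/v(89) = (149*(4 + 149)/(149 + √(-2 + 149)))/(-33) = (149*153/(149 + √147))*(-1/33) = (149*153/(149 + 7*√3))*(-1/33) = (22797/(149 + 7*√3))*(-1/33) = -7599/(11*(149 + 7*√3))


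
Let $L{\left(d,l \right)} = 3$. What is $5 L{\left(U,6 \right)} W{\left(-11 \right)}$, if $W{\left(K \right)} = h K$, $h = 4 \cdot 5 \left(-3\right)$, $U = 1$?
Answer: $9900$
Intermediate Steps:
$h = -60$ ($h = 20 \left(-3\right) = -60$)
$W{\left(K \right)} = - 60 K$
$5 L{\left(U,6 \right)} W{\left(-11 \right)} = 5 \cdot 3 \left(\left(-60\right) \left(-11\right)\right) = 15 \cdot 660 = 9900$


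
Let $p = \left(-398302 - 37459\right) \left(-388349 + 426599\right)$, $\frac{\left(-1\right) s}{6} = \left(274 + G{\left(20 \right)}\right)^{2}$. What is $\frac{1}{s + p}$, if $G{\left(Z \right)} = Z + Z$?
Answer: $- \frac{1}{16668449826} \approx -5.9994 \cdot 10^{-11}$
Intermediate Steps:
$G{\left(Z \right)} = 2 Z$
$s = -591576$ ($s = - 6 \left(274 + 2 \cdot 20\right)^{2} = - 6 \left(274 + 40\right)^{2} = - 6 \cdot 314^{2} = \left(-6\right) 98596 = -591576$)
$p = -16667858250$ ($p = \left(-398302 - 37459\right) 38250 = \left(-435761\right) 38250 = -16667858250$)
$\frac{1}{s + p} = \frac{1}{-591576 - 16667858250} = \frac{1}{-16668449826} = - \frac{1}{16668449826}$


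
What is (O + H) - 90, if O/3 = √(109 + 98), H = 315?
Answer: 225 + 9*√23 ≈ 268.16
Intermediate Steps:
O = 9*√23 (O = 3*√(109 + 98) = 3*√207 = 3*(3*√23) = 9*√23 ≈ 43.162)
(O + H) - 90 = (9*√23 + 315) - 90 = (315 + 9*√23) - 90 = 225 + 9*√23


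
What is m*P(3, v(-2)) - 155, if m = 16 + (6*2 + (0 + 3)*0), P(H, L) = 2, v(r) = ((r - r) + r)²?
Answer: -99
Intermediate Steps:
v(r) = r² (v(r) = (0 + r)² = r²)
m = 28 (m = 16 + (12 + 3*0) = 16 + (12 + 0) = 16 + 12 = 28)
m*P(3, v(-2)) - 155 = 28*2 - 155 = 56 - 155 = -99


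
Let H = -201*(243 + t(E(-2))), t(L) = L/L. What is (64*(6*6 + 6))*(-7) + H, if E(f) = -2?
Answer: -67860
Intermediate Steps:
t(L) = 1
H = -49044 (H = -201*(243 + 1) = -201*244 = -49044)
(64*(6*6 + 6))*(-7) + H = (64*(6*6 + 6))*(-7) - 49044 = (64*(36 + 6))*(-7) - 49044 = (64*42)*(-7) - 49044 = 2688*(-7) - 49044 = -18816 - 49044 = -67860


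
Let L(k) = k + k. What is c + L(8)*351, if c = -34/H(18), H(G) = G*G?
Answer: 909775/162 ≈ 5615.9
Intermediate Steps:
H(G) = G**2
L(k) = 2*k
c = -17/162 (c = -34/(18**2) = -34/324 = -34*1/324 = -17/162 ≈ -0.10494)
c + L(8)*351 = -17/162 + (2*8)*351 = -17/162 + 16*351 = -17/162 + 5616 = 909775/162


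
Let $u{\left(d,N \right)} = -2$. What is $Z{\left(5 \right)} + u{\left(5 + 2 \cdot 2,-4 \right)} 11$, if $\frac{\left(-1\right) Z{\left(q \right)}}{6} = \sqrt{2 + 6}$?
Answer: $-22 - 12 \sqrt{2} \approx -38.971$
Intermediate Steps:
$Z{\left(q \right)} = - 12 \sqrt{2}$ ($Z{\left(q \right)} = - 6 \sqrt{2 + 6} = - 6 \sqrt{8} = - 6 \cdot 2 \sqrt{2} = - 12 \sqrt{2}$)
$Z{\left(5 \right)} + u{\left(5 + 2 \cdot 2,-4 \right)} 11 = - 12 \sqrt{2} - 22 = -22 - 12 \sqrt{2}$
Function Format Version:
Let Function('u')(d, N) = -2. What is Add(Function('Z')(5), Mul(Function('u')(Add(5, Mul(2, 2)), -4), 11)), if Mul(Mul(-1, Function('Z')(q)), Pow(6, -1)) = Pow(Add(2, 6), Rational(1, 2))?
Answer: Add(-22, Mul(-12, Pow(2, Rational(1, 2)))) ≈ -38.971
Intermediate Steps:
Function('Z')(q) = Mul(-12, Pow(2, Rational(1, 2))) (Function('Z')(q) = Mul(-6, Pow(Add(2, 6), Rational(1, 2))) = Mul(-6, Pow(8, Rational(1, 2))) = Mul(-6, Mul(2, Pow(2, Rational(1, 2)))) = Mul(-12, Pow(2, Rational(1, 2))))
Add(Function('Z')(5), Mul(Function('u')(Add(5, Mul(2, 2)), -4), 11)) = Add(Mul(-12, Pow(2, Rational(1, 2))), Mul(-2, 11)) = Add(Mul(-12, Pow(2, Rational(1, 2))), -22) = Add(-22, Mul(-12, Pow(2, Rational(1, 2))))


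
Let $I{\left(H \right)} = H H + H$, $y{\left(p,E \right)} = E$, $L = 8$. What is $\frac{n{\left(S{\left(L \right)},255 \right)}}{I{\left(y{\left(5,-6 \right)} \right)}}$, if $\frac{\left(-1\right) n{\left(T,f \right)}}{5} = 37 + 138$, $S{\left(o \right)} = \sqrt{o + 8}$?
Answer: $- \frac{175}{6} \approx -29.167$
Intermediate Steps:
$I{\left(H \right)} = H + H^{2}$ ($I{\left(H \right)} = H^{2} + H = H + H^{2}$)
$S{\left(o \right)} = \sqrt{8 + o}$
$n{\left(T,f \right)} = -875$ ($n{\left(T,f \right)} = - 5 \left(37 + 138\right) = \left(-5\right) 175 = -875$)
$\frac{n{\left(S{\left(L \right)},255 \right)}}{I{\left(y{\left(5,-6 \right)} \right)}} = - \frac{875}{\left(-6\right) \left(1 - 6\right)} = - \frac{875}{\left(-6\right) \left(-5\right)} = - \frac{875}{30} = \left(-875\right) \frac{1}{30} = - \frac{175}{6}$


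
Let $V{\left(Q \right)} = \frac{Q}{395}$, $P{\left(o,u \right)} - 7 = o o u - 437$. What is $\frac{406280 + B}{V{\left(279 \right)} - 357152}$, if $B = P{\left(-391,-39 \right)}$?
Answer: $\frac{2194821055}{141074761} \approx 15.558$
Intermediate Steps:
$P{\left(o,u \right)} = -430 + u o^{2}$ ($P{\left(o,u \right)} = 7 + \left(o o u - 437\right) = 7 + \left(o^{2} u - 437\right) = 7 + \left(u o^{2} - 437\right) = 7 + \left(-437 + u o^{2}\right) = -430 + u o^{2}$)
$B = -5962789$ ($B = -430 - 39 \left(-391\right)^{2} = -430 - 5962359 = -5962789$)
$V{\left(Q \right)} = \frac{Q}{395}$ ($V{\left(Q \right)} = Q \frac{1}{395} = \frac{Q}{395}$)
$\frac{406280 + B}{V{\left(279 \right)} - 357152} = \frac{406280 - 5962789}{\frac{1}{395} \cdot 279 - 357152} = - \frac{5556509}{\frac{279}{395} - 357152} = - \frac{5556509}{- \frac{141074761}{395}} = \left(-5556509\right) \left(- \frac{395}{141074761}\right) = \frac{2194821055}{141074761}$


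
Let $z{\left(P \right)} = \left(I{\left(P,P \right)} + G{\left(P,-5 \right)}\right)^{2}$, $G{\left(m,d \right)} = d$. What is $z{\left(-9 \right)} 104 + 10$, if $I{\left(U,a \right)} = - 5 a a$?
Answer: $17482410$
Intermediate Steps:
$I{\left(U,a \right)} = - 5 a^{2}$
$z{\left(P \right)} = \left(-5 - 5 P^{2}\right)^{2}$ ($z{\left(P \right)} = \left(- 5 P^{2} - 5\right)^{2} = \left(-5 - 5 P^{2}\right)^{2}$)
$z{\left(-9 \right)} 104 + 10 = 25 \left(1 + \left(-9\right)^{2}\right)^{2} \cdot 104 + 10 = 25 \left(1 + 81\right)^{2} \cdot 104 + 10 = 25 \cdot 82^{2} \cdot 104 + 10 = 25 \cdot 6724 \cdot 104 + 10 = 168100 \cdot 104 + 10 = 17482400 + 10 = 17482410$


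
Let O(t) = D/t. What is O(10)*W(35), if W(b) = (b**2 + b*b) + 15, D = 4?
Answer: 986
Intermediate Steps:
W(b) = 15 + 2*b**2 (W(b) = (b**2 + b**2) + 15 = 2*b**2 + 15 = 15 + 2*b**2)
O(t) = 4/t
O(10)*W(35) = (4/10)*(15 + 2*35**2) = (4*(1/10))*(15 + 2*1225) = 2*(15 + 2450)/5 = (2/5)*2465 = 986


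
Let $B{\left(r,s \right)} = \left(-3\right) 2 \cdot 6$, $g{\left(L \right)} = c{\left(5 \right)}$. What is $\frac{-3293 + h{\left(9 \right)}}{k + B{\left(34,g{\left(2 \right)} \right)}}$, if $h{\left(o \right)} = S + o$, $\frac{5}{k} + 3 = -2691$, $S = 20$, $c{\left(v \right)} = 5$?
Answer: $\frac{8793216}{96989} \approx 90.662$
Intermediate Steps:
$g{\left(L \right)} = 5$
$k = - \frac{5}{2694}$ ($k = \frac{5}{-3 - 2691} = \frac{5}{-2694} = 5 \left(- \frac{1}{2694}\right) = - \frac{5}{2694} \approx -0.001856$)
$B{\left(r,s \right)} = -36$ ($B{\left(r,s \right)} = \left(-6\right) 6 = -36$)
$h{\left(o \right)} = 20 + o$
$\frac{-3293 + h{\left(9 \right)}}{k + B{\left(34,g{\left(2 \right)} \right)}} = \frac{-3293 + \left(20 + 9\right)}{- \frac{5}{2694} - 36} = \frac{-3293 + 29}{- \frac{96989}{2694}} = \left(-3264\right) \left(- \frac{2694}{96989}\right) = \frac{8793216}{96989}$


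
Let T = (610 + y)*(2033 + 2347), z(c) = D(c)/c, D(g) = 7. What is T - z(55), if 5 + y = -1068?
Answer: -111536707/55 ≈ -2.0279e+6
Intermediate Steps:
y = -1073 (y = -5 - 1068 = -1073)
z(c) = 7/c
T = -2027940 (T = (610 - 1073)*(2033 + 2347) = -463*4380 = -2027940)
T - z(55) = -2027940 - 7/55 = -111536707/55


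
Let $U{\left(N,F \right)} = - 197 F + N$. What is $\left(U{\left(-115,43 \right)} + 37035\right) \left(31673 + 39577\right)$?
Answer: $2026991250$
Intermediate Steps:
$U{\left(N,F \right)} = N - 197 F$
$\left(U{\left(-115,43 \right)} + 37035\right) \left(31673 + 39577\right) = \left(\left(-115 - 8471\right) + 37035\right) \left(31673 + 39577\right) = \left(\left(-115 - 8471\right) + 37035\right) 71250 = \left(-8586 + 37035\right) 71250 = 28449 \cdot 71250 = 2026991250$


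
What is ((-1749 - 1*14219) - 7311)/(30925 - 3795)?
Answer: -23279/27130 ≈ -0.85805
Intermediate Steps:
((-1749 - 1*14219) - 7311)/(30925 - 3795) = ((-1749 - 14219) - 7311)/27130 = (-15968 - 7311)*(1/27130) = -23279*1/27130 = -23279/27130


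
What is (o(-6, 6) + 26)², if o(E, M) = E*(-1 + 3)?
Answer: 196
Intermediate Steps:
o(E, M) = 2*E (o(E, M) = E*2 = 2*E)
(o(-6, 6) + 26)² = (2*(-6) + 26)² = (-12 + 26)² = 14² = 196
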